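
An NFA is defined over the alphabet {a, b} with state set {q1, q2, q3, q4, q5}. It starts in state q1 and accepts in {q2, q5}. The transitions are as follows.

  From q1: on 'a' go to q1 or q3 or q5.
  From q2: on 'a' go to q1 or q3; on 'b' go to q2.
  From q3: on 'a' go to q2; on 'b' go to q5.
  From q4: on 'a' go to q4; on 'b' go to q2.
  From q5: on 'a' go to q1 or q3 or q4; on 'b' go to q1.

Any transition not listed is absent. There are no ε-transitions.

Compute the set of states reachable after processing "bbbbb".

∅

Start in {q1}.
Read 'b': q1→∅; now ∅.
The set is empty and remains empty for the remaining 4 symbols.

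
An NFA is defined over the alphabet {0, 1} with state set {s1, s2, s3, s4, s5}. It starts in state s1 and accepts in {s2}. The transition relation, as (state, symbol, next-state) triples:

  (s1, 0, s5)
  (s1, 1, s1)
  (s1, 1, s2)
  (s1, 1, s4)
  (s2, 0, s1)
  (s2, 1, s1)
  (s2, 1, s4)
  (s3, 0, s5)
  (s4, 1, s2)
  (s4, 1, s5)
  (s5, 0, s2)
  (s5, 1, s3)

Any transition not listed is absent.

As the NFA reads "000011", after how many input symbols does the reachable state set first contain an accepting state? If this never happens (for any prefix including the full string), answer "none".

Start in {s1}.
Read '0': {s1} → {s5}.
Read '0': {s5} → {s2}.
None of the earlier sets intersect F, but {s2} does.

2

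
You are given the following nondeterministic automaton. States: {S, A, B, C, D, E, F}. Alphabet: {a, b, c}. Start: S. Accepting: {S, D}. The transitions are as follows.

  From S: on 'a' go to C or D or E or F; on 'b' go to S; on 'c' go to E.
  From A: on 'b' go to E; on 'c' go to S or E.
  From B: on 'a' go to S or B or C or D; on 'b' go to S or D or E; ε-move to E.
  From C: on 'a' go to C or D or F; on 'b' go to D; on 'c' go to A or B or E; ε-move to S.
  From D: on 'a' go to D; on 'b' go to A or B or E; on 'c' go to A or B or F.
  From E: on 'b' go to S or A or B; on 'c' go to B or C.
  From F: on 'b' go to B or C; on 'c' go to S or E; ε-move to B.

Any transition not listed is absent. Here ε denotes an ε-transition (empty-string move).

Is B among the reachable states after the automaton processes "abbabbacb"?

Yes

Start in {S}.
Read 'a': {S} → {S, B, C, D, E, F}.
Read 'b': {S, B, C, D, E, F} → {S, A, B, C, D, E}.
Read 'b': {S, A, B, C, D, E} → {S, A, B, D, E}.
Read 'a': {S, A, B, D, E} → {S, B, C, D, E, F}.
Read 'b': {S, B, C, D, E, F} → {S, A, B, C, D, E}.
Read 'b': {S, A, B, C, D, E} → {S, A, B, D, E}.
Read 'a': {S, A, B, D, E} → {S, B, C, D, E, F}.
Read 'c': {S, B, C, D, E, F} → {S, A, B, C, E, F}.
Read 'b': {S, A, B, C, E, F} → {S, A, B, C, D, E}.
State B is in {S, A, B, C, D, E}.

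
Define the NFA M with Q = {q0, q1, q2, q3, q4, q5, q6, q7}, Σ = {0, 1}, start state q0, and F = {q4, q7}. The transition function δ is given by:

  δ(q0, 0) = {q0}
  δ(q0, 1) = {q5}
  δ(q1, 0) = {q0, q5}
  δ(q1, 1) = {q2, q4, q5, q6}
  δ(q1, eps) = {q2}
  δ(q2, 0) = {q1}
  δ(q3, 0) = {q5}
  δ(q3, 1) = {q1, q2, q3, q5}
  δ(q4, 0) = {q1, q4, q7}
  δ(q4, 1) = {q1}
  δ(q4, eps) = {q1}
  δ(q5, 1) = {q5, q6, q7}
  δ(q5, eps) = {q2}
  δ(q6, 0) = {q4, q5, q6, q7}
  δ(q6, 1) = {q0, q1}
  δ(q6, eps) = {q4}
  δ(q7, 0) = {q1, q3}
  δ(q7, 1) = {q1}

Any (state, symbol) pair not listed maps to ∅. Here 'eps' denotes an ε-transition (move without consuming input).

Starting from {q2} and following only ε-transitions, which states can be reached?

Begin with {q2}.
No ε-moves leave this set, so the closure equals the set itself.

{q2}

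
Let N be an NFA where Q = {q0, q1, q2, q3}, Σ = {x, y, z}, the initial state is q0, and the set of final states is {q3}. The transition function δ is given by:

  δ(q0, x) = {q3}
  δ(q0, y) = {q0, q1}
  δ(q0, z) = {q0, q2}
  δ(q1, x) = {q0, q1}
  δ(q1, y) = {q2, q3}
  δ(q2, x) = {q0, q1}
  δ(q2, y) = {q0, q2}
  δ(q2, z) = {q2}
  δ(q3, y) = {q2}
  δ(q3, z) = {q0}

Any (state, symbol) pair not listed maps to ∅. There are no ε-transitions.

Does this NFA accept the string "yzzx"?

Start in {q0}.
Read 'y': q0→{q0, q1}; now {q0, q1}.
Read 'z': q0→{q0, q2}, q1→∅; now {q0, q2}.
Read 'z': q0→{q0, q2}, q2→{q2}; now {q0, q2}.
Read 'x': q0→{q3}, q2→{q0, q1}; now {q0, q1, q3}.
The final set {q0, q1, q3} contains the accepting state q3.

Yes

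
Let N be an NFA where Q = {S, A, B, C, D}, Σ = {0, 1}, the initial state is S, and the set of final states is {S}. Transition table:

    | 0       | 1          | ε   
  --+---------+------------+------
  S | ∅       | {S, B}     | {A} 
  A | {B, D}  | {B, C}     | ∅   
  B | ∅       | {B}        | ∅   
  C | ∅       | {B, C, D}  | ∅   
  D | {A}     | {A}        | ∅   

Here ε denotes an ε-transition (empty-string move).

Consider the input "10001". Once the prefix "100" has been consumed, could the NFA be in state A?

Yes

Start: ε-closure({S}) = {S, A}.
Read '1': S→{S, B}, A→{B, C}; union {S, B, C}; ε-closure = {S, A, B, C}.
Read '0': S→∅, A→{B, D}, B→∅, C→∅; now {B, D}.
Read '0': B→∅, D→{A}; now {A}.
State A is in {A}.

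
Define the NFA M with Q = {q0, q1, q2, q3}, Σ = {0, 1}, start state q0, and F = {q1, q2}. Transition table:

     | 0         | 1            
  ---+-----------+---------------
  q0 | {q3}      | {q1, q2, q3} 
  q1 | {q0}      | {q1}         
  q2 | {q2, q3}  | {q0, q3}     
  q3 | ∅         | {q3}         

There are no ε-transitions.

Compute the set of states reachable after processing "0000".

∅

Start in {q0}.
Read '0': {q0} → {q3}.
Read '0': {q3} → ∅.
The set is empty and remains empty for the remaining 2 symbols.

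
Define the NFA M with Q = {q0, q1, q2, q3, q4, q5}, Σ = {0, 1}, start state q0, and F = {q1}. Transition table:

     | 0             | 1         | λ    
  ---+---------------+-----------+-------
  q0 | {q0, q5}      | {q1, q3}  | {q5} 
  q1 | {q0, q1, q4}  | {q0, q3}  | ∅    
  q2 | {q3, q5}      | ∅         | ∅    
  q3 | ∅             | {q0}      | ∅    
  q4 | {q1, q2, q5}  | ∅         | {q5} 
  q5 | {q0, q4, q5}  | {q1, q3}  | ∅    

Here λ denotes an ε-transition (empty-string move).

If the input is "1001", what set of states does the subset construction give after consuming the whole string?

Start: ε-closure({q0}) = {q0, q5}.
Read '1': q0→{q1, q3}, q5→{q1, q3}; now {q1, q3}.
Read '0': q1→{q0, q1, q4}, q3→∅; union {q0, q1, q4}; ε-closure = {q0, q1, q4, q5}.
Read '0': q0→{q0, q5}, q1→{q0, q1, q4}, q4→{q1, q2, q5}, q5→{q0, q4, q5}; now {q0, q1, q2, q4, q5}.
Read '1': q0→{q1, q3}, q1→{q0, q3}, q2→∅, q4→∅, q5→{q1, q3}; union {q0, q1, q3}; ε-closure = {q0, q1, q3, q5}.

{q0, q1, q3, q5}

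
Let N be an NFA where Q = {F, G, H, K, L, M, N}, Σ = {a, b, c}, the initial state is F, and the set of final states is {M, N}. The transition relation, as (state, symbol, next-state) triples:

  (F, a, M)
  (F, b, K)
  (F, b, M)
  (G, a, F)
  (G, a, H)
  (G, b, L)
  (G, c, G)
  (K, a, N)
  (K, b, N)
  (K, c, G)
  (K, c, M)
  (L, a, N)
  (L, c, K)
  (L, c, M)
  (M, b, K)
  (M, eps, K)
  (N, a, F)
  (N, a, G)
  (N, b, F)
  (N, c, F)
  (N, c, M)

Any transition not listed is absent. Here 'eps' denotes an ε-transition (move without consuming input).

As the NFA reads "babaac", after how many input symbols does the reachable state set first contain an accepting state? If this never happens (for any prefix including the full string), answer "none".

1

Start in {F}.
Read 'b': {F} → {K, M}.
None of the earlier sets intersect F, but {K, M} does.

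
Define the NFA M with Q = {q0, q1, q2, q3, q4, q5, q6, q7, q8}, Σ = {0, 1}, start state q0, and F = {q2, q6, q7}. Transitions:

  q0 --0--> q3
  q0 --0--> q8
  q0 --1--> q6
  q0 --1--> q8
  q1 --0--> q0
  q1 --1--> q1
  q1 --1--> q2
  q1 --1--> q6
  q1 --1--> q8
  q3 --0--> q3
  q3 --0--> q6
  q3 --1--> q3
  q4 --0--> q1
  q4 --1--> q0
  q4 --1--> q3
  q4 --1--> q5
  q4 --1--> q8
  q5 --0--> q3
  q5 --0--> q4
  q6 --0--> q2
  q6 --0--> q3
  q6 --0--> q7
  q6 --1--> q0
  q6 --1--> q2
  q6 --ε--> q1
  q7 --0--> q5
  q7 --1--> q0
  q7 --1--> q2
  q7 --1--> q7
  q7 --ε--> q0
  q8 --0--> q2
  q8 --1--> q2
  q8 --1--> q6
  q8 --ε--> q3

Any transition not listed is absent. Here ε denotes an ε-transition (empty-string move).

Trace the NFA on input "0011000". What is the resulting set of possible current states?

{q0, q1, q2, q3, q4, q5, q6, q7, q8}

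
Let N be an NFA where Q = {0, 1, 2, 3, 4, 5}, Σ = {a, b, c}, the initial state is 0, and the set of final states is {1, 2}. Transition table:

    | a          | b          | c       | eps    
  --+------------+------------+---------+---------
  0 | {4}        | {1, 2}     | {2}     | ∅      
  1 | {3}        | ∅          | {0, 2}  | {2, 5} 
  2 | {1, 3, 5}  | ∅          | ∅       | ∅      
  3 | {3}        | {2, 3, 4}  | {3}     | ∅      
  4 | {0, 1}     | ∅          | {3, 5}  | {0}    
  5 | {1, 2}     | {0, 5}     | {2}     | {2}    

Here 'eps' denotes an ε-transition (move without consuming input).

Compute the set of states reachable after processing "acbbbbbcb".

{0, 1, 2, 3, 4, 5}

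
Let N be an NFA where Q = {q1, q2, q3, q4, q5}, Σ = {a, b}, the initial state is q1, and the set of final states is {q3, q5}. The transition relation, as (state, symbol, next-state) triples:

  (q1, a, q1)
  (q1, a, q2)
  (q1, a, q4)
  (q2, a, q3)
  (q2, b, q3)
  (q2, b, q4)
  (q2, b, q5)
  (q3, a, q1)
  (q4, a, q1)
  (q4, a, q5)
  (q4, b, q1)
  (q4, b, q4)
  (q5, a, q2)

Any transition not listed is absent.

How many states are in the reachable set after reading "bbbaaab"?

Start in {q1}.
Read 'b': {q1} → ∅.
The set is empty and remains empty for the remaining 6 symbols.
That set has 0 states.

0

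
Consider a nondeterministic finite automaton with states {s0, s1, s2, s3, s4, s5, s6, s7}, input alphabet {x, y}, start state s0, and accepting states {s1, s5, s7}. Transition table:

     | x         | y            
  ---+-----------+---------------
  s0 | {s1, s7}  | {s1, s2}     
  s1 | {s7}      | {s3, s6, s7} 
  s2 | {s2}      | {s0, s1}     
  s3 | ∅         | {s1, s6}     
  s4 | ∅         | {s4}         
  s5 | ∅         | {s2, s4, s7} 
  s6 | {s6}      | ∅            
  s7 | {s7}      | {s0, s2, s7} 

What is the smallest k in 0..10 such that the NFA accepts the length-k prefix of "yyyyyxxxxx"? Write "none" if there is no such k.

Start in {s0}.
Read 'y': {s0} → {s1, s2}.
None of the earlier sets intersect F, but {s1, s2} does.

1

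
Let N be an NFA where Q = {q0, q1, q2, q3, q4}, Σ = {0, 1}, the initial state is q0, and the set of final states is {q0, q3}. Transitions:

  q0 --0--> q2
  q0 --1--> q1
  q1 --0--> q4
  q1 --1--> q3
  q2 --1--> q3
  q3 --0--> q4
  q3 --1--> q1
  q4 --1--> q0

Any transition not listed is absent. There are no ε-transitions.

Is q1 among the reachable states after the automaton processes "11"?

Start in {q0}.
Read '1': q0→{q1}; now {q1}.
Read '1': q1→{q3}; now {q3}.
State q1 is not in {q3}.

No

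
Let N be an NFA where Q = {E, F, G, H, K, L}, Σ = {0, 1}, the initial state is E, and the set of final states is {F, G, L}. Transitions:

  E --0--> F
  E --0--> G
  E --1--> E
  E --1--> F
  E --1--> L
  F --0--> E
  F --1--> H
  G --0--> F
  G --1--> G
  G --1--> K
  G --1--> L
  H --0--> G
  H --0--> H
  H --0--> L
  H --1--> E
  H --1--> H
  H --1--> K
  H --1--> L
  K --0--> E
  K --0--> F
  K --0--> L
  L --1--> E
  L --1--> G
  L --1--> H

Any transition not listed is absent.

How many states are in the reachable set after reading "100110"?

Start in {E}.
Read '1': E→{E, F, L}; now {E, F, L}.
Read '0': E→{F, G}, F→{E}, L→∅; now {E, F, G}.
Read '0': E→{F, G}, F→{E}, G→{F}; now {E, F, G}.
Read '1': E→{E, F, L}, F→{H}, G→{G, K, L}; now {E, F, G, H, K, L}.
Read '1': E→{E, F, L}, F→{H}, G→{G, K, L}, H→{E, H, K, L}, K→∅, L→{E, G, H}; now {E, F, G, H, K, L}.
Read '0': E→{F, G}, F→{E}, G→{F}, H→{G, H, L}, K→{E, F, L}, L→∅; now {E, F, G, H, L}.
That set has 5 states.

5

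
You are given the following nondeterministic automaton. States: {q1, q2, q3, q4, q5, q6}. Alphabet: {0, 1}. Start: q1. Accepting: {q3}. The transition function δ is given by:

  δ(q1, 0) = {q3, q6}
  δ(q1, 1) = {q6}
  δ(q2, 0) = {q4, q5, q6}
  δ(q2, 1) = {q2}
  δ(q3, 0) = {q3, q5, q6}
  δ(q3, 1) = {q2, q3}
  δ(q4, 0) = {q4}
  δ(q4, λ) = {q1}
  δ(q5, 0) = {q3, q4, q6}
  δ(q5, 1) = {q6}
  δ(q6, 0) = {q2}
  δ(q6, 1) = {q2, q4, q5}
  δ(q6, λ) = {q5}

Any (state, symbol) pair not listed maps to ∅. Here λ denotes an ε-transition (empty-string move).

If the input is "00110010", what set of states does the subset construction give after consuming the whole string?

{q1, q2, q3, q4, q5, q6}

Start in {q1}.
Read '0': q1→{q3, q6}; union {q3, q6}; ε-closure = {q3, q5, q6}.
Read '0': q3→{q3, q5, q6}, q5→{q3, q4, q6}, q6→{q2}; union {q2, q3, q4, q5, q6}; ε-closure = {q1, q2, q3, q4, q5, q6}.
Read '1': q1→{q6}, q2→{q2}, q3→{q2, q3}, q4→∅, q5→{q6}, q6→{q2, q4, q5}; union {q2, q3, q4, q5, q6}; ε-closure = {q1, q2, q3, q4, q5, q6}.
Read '1': q1→{q6}, q2→{q2}, q3→{q2, q3}, q4→∅, q5→{q6}, q6→{q2, q4, q5}; union {q2, q3, q4, q5, q6}; ε-closure = {q1, q2, q3, q4, q5, q6}.
Read '0': q1→{q3, q6}, q2→{q4, q5, q6}, q3→{q3, q5, q6}, q4→{q4}, q5→{q3, q4, q6}, q6→{q2}; union {q2, q3, q4, q5, q6}; ε-closure = {q1, q2, q3, q4, q5, q6}.
Read '0': q1→{q3, q6}, q2→{q4, q5, q6}, q3→{q3, q5, q6}, q4→{q4}, q5→{q3, q4, q6}, q6→{q2}; union {q2, q3, q4, q5, q6}; ε-closure = {q1, q2, q3, q4, q5, q6}.
Read '1': q1→{q6}, q2→{q2}, q3→{q2, q3}, q4→∅, q5→{q6}, q6→{q2, q4, q5}; union {q2, q3, q4, q5, q6}; ε-closure = {q1, q2, q3, q4, q5, q6}.
Read '0': q1→{q3, q6}, q2→{q4, q5, q6}, q3→{q3, q5, q6}, q4→{q4}, q5→{q3, q4, q6}, q6→{q2}; union {q2, q3, q4, q5, q6}; ε-closure = {q1, q2, q3, q4, q5, q6}.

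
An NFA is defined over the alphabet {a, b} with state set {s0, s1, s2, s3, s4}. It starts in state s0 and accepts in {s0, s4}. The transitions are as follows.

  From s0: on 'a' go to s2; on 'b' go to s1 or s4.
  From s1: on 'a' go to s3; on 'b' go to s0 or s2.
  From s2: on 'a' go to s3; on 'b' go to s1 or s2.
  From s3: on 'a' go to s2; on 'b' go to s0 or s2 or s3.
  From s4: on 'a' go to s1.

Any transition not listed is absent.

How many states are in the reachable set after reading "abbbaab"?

4

Start in {s0}.
Read 'a': {s0} → {s2}.
Read 'b': {s2} → {s1, s2}.
Read 'b': {s1, s2} → {s0, s1, s2}.
Read 'b': {s0, s1, s2} → {s0, s1, s2, s4}.
Read 'a': {s0, s1, s2, s4} → {s1, s2, s3}.
Read 'a': {s1, s2, s3} → {s2, s3}.
Read 'b': {s2, s3} → {s0, s1, s2, s3}.
That set has 4 states.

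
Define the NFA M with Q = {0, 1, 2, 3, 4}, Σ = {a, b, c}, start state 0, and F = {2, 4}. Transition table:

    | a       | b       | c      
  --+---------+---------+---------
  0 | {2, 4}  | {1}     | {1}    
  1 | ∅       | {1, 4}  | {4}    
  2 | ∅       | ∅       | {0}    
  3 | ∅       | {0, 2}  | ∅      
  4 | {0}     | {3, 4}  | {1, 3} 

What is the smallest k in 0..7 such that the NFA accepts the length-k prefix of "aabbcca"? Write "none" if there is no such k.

Start in {0}.
Read 'a': {0} → {2, 4}.
None of the earlier sets intersect F, but {2, 4} does.

1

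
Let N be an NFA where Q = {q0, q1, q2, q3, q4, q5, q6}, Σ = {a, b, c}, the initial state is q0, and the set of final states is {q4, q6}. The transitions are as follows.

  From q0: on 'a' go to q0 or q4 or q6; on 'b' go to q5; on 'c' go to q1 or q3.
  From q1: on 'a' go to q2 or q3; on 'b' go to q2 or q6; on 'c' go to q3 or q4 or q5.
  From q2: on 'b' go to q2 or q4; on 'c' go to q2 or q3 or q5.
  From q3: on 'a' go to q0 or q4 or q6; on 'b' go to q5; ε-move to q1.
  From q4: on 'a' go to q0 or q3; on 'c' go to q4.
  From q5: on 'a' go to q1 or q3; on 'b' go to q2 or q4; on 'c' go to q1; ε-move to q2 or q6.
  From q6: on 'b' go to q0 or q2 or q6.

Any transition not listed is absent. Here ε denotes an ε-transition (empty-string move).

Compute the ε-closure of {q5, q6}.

{q2, q5, q6}

Begin with {q5, q6}.
ε-move q5 → q2; add q2.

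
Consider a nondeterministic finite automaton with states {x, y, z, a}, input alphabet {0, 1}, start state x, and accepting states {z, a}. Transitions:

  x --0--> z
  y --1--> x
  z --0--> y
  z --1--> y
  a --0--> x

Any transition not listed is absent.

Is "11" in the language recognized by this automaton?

No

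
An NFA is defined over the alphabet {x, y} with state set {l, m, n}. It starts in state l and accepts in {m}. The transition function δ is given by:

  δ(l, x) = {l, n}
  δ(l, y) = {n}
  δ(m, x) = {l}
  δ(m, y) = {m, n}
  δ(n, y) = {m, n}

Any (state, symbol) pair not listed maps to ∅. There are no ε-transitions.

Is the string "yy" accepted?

Yes

Start in {l}.
Read 'y': {l} → {n}.
Read 'y': {n} → {m, n}.
The final set {m, n} contains the accepting state m.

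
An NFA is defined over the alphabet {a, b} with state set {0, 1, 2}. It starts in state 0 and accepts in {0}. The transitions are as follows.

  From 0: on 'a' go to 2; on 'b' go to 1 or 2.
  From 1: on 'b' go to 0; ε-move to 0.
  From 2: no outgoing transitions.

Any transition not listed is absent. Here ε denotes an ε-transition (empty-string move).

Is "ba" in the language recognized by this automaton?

No

Start in {0}.
Read 'b': {0} → {0, 1, 2}.
Read 'a': {0, 1, 2} → {2}.
The final set {2} contains no accepting state.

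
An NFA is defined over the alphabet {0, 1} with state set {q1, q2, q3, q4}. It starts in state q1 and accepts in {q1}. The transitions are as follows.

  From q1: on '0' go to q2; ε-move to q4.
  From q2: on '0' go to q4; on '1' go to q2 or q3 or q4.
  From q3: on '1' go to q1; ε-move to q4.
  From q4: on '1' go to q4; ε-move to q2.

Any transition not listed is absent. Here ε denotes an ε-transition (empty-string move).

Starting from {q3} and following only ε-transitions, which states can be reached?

{q2, q3, q4}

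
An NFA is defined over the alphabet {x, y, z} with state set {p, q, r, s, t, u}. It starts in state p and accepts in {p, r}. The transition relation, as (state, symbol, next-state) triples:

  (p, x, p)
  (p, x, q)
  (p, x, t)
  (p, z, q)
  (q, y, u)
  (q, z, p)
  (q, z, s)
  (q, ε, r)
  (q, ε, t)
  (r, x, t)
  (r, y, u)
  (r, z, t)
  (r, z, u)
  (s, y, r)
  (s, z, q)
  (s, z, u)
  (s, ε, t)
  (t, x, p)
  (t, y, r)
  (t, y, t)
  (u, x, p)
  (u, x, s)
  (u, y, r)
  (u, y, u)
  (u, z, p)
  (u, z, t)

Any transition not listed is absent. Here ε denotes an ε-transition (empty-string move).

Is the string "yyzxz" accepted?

Start in {p}.
Read 'y': {p} → ∅.
The set is empty and remains empty for the remaining 4 symbols.
The final set ∅ contains no accepting state.

No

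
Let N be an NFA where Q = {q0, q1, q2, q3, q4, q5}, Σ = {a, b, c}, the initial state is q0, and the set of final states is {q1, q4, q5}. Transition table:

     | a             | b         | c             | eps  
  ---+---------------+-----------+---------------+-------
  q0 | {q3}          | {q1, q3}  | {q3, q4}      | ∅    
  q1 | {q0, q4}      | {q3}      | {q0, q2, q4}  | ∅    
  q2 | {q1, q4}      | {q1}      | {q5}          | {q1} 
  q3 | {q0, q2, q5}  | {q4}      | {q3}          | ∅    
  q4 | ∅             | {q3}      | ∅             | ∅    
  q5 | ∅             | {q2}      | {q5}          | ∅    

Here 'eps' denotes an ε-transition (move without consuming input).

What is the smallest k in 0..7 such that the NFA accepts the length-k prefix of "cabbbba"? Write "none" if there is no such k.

Start in {q0}.
Read 'c': {q0} → {q3, q4}.
None of the earlier sets intersect F, but {q3, q4} does.

1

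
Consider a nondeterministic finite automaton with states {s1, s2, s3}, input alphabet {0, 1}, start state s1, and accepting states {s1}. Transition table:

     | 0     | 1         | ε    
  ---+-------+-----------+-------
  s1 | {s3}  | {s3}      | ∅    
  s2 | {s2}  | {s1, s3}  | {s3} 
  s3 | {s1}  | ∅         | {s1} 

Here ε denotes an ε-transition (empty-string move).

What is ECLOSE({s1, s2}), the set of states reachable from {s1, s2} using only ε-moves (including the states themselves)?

{s1, s2, s3}

Begin with {s1, s2}.
ε-move s2 → s3; add s3.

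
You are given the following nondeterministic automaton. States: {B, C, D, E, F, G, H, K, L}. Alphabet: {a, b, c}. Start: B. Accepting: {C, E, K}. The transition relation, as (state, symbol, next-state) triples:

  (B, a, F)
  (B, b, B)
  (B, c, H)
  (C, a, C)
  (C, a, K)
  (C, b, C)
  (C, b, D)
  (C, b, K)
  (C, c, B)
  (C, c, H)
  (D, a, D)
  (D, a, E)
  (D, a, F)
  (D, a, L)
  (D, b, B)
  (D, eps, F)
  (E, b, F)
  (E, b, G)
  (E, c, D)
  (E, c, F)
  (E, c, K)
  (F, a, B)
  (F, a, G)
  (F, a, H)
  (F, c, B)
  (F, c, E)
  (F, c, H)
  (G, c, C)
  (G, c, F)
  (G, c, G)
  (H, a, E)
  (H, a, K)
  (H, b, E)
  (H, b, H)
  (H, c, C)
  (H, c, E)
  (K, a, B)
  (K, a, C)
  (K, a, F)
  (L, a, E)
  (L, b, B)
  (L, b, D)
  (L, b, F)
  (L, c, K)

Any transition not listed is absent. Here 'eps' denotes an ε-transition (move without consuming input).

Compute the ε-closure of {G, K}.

Begin with {G, K}.
No ε-moves leave this set, so the closure equals the set itself.

{G, K}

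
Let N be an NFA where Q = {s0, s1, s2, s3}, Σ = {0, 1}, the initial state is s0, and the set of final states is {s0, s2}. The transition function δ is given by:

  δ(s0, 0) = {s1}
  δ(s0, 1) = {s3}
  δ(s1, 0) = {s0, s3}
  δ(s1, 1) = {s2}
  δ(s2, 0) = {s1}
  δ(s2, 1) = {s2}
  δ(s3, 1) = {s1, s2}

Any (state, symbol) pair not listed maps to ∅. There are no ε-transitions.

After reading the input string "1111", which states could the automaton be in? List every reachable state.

Start in {s0}.
Read '1': s0→{s3}; now {s3}.
Read '1': s3→{s1, s2}; now {s1, s2}.
Read '1': s1→{s2}, s2→{s2}; now {s2}.
Read '1': s2→{s2}; now {s2}.

{s2}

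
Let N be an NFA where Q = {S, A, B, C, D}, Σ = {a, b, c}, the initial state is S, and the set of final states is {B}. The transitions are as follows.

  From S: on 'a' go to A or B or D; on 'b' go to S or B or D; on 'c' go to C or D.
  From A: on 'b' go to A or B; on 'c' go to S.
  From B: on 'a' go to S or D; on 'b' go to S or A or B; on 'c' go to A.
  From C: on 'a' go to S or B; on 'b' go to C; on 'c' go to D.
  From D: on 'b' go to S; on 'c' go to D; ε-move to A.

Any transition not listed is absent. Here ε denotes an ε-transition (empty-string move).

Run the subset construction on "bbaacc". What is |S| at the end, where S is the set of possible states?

Start in {S}.
Read 'b': S→{S, B, D}; union {S, B, D}; ε-closure = {S, A, B, D}.
Read 'b': S→{S, B, D}, A→{A, B}, B→{S, A, B}, D→{S}; now {S, A, B, D}.
Read 'a': S→{A, B, D}, A→∅, B→{S, D}, D→∅; now {S, A, B, D}.
Read 'a': S→{A, B, D}, A→∅, B→{S, D}, D→∅; now {S, A, B, D}.
Read 'c': S→{C, D}, A→{S}, B→{A}, D→{D}; now {S, A, C, D}.
Read 'c': S→{C, D}, A→{S}, C→{D}, D→{D}; union {S, C, D}; ε-closure = {S, A, C, D}.
That set has 4 states.

4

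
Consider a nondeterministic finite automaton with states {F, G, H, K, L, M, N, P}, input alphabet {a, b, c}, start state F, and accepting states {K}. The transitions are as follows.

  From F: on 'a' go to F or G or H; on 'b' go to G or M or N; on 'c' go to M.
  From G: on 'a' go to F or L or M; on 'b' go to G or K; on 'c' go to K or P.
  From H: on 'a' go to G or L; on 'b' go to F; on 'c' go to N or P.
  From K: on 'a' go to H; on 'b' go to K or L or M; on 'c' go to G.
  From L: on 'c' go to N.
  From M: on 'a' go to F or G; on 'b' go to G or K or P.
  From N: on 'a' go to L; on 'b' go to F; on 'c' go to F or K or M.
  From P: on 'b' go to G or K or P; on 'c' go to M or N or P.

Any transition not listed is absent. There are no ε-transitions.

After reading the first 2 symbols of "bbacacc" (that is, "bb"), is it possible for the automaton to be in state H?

No

Start in {F}.
Read 'b': F→{G, M, N}; now {G, M, N}.
Read 'b': G→{G, K}, M→{G, K, P}, N→{F}; now {F, G, K, P}.
State H is not in {F, G, K, P}.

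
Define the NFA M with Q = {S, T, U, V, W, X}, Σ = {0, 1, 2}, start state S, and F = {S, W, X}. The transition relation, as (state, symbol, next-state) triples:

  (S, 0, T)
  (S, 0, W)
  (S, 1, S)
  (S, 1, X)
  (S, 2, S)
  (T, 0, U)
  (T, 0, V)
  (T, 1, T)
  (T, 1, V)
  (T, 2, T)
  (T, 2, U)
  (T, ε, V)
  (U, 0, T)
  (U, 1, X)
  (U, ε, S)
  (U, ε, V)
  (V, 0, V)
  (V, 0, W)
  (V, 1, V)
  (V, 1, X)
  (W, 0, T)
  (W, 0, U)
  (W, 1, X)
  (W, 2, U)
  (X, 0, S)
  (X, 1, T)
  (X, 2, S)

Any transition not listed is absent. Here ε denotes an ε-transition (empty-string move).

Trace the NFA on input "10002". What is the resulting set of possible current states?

Start in {S}.
Read '1': S→{S, X}; now {S, X}.
Read '0': S→{T, W}, X→{S}; union {S, T, W}; ε-closure = {S, T, V, W}.
Read '0': S→{T, W}, T→{U, V}, V→{V, W}, W→{T, U}; union {T, U, V, W}; ε-closure = {S, T, U, V, W}.
Read '0': S→{T, W}, T→{U, V}, U→{T}, V→{V, W}, W→{T, U}; union {T, U, V, W}; ε-closure = {S, T, U, V, W}.
Read '2': S→{S}, T→{T, U}, U→∅, V→∅, W→{U}; union {S, T, U}; ε-closure = {S, T, U, V}.

{S, T, U, V}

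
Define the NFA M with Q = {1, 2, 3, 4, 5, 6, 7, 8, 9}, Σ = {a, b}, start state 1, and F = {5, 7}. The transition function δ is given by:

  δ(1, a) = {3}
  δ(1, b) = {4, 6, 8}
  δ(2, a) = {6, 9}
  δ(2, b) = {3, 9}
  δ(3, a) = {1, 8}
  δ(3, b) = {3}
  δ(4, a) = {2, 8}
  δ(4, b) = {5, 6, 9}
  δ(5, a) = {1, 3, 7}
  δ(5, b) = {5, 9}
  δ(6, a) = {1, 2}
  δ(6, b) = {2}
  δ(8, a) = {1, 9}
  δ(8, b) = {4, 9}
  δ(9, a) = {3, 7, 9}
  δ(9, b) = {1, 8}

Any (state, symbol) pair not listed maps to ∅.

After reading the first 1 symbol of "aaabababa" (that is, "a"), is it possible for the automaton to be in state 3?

Start in {1}.
Read 'a': {1} → {3}.
State 3 is in {3}.

Yes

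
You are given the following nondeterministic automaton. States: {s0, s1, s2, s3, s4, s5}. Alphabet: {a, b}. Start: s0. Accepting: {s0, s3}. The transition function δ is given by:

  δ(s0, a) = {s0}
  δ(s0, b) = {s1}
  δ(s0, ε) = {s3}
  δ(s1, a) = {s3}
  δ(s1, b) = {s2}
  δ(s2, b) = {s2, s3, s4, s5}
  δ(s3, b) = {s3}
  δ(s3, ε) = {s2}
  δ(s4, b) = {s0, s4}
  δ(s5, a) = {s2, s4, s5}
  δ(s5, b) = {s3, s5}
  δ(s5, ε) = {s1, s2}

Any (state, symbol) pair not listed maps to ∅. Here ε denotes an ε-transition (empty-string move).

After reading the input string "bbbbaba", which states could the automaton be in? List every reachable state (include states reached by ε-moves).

{s0, s1, s2, s3, s4, s5}

Start: ε-closure({s0}) = {s0, s2, s3}.
Read 'b': {s0, s2, s3} → {s1, s2, s3, s4, s5}.
Read 'b': {s1, s2, s3, s4, s5} → {s0, s1, s2, s3, s4, s5}.
Read 'b': {s0, s1, s2, s3, s4, s5} → {s0, s1, s2, s3, s4, s5}.
Read 'b': {s0, s1, s2, s3, s4, s5} → {s0, s1, s2, s3, s4, s5}.
Read 'a': {s0, s1, s2, s3, s4, s5} → {s0, s1, s2, s3, s4, s5}.
Read 'b': {s0, s1, s2, s3, s4, s5} → {s0, s1, s2, s3, s4, s5}.
Read 'a': {s0, s1, s2, s3, s4, s5} → {s0, s1, s2, s3, s4, s5}.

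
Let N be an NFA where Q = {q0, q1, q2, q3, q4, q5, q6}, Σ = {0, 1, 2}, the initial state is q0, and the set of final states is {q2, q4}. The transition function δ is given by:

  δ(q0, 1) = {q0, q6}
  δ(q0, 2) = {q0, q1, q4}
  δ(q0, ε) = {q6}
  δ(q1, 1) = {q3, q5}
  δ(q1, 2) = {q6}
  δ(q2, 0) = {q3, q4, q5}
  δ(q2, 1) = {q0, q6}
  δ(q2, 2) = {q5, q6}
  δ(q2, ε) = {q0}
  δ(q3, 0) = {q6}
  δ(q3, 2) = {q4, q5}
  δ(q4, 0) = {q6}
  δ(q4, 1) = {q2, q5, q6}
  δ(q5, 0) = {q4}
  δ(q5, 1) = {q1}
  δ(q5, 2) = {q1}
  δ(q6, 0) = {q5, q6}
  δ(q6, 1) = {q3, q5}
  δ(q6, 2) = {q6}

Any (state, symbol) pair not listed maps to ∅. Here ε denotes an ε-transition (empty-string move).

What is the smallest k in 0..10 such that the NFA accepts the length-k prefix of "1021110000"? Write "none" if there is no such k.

2

Start: ε-closure({q0}) = {q0, q6}.
Read '1': {q0, q6} → {q0, q3, q5, q6}.
Read '0': {q0, q3, q5, q6} → {q4, q5, q6}.
None of the earlier sets intersect F, but {q4, q5, q6} does.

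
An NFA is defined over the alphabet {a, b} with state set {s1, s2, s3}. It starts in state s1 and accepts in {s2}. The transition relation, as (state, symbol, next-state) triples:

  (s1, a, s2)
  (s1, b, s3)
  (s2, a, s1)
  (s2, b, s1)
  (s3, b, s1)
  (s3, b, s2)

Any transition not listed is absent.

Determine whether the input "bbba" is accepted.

Start in {s1}.
Read 'b': s1→{s3}; now {s3}.
Read 'b': s3→{s1, s2}; now {s1, s2}.
Read 'b': s1→{s3}, s2→{s1}; now {s1, s3}.
Read 'a': s1→{s2}, s3→∅; now {s2}.
The final set {s2} contains the accepting state s2.

Yes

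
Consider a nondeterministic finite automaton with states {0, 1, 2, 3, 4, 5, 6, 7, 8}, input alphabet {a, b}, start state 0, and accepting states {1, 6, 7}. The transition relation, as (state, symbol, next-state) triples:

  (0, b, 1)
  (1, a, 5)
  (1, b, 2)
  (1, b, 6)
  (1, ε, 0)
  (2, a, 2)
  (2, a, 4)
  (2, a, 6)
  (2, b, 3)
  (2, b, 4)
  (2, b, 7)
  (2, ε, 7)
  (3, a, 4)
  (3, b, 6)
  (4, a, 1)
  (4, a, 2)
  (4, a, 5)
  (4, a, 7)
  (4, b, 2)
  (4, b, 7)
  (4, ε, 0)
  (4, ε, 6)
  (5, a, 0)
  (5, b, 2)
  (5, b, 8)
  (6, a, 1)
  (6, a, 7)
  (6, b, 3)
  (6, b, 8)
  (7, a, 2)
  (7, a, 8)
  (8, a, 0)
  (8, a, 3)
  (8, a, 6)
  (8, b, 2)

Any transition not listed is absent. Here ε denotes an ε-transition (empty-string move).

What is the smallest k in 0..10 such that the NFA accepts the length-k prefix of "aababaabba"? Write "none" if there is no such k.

none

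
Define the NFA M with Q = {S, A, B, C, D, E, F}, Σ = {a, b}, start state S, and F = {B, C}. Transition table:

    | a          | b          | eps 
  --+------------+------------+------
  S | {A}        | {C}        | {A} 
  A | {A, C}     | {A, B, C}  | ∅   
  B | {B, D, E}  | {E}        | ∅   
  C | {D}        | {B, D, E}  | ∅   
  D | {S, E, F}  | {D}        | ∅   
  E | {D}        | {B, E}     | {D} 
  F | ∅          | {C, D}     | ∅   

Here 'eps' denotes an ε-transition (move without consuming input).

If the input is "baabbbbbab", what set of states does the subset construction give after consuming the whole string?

{A, B, C, D, E}

Start: ε-closure({S}) = {S, A}.
Read 'b': {S, A} → {A, B, C}.
Read 'a': {A, B, C} → {A, B, C, D, E}.
Read 'a': {A, B, C, D, E} → {S, A, B, C, D, E, F}.
Read 'b': {S, A, B, C, D, E, F} → {A, B, C, D, E}.
Read 'b': {A, B, C, D, E} → {A, B, C, D, E}.
Read 'b': {A, B, C, D, E} → {A, B, C, D, E}.
Read 'b': {A, B, C, D, E} → {A, B, C, D, E}.
Read 'b': {A, B, C, D, E} → {A, B, C, D, E}.
Read 'a': {A, B, C, D, E} → {S, A, B, C, D, E, F}.
Read 'b': {S, A, B, C, D, E, F} → {A, B, C, D, E}.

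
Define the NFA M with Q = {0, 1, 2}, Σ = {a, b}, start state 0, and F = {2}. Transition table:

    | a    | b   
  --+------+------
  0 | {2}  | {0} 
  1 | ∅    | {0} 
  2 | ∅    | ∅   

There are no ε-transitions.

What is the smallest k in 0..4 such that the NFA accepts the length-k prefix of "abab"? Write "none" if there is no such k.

Start in {0}.
Read 'a': 0→{2}; now {2}.
None of the earlier sets intersect F, but {2} does.

1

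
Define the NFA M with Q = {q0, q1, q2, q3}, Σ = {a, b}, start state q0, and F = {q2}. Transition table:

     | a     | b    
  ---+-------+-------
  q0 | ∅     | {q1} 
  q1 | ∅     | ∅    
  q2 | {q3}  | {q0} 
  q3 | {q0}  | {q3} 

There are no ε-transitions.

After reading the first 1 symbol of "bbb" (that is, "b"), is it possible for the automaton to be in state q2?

No

Start in {q0}.
Read 'b': {q0} → {q1}.
State q2 is not in {q1}.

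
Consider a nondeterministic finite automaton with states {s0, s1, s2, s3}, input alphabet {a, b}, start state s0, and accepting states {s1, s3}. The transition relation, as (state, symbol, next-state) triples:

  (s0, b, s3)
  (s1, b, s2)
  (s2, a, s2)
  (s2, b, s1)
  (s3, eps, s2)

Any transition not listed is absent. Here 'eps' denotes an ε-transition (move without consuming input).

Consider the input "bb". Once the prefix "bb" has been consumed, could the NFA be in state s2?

Start in {s0}.
Read 'b': s0→{s3}; union {s3}; ε-closure = {s2, s3}.
Read 'b': s2→{s1}, s3→∅; now {s1}.
State s2 is not in {s1}.

No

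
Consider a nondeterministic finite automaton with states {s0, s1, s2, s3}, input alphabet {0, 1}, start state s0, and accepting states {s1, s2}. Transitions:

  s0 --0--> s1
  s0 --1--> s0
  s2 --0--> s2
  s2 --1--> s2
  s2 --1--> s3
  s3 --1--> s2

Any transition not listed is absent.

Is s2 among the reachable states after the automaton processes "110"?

Start in {s0}.
Read '1': {s0} → {s0}.
Read '1': {s0} → {s0}.
Read '0': {s0} → {s1}.
State s2 is not in {s1}.

No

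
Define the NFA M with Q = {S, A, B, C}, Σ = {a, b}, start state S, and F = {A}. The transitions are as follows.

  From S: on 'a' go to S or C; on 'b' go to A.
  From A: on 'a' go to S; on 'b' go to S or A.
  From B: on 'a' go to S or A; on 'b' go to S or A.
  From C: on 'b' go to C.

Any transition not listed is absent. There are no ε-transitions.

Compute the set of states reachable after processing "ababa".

{S}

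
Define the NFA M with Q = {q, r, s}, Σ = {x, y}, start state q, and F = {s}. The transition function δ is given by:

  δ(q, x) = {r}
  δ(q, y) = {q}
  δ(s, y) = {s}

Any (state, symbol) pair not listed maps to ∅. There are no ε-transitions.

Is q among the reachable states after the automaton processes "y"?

Yes

Start in {q}.
Read 'y': {q} → {q}.
State q is in {q}.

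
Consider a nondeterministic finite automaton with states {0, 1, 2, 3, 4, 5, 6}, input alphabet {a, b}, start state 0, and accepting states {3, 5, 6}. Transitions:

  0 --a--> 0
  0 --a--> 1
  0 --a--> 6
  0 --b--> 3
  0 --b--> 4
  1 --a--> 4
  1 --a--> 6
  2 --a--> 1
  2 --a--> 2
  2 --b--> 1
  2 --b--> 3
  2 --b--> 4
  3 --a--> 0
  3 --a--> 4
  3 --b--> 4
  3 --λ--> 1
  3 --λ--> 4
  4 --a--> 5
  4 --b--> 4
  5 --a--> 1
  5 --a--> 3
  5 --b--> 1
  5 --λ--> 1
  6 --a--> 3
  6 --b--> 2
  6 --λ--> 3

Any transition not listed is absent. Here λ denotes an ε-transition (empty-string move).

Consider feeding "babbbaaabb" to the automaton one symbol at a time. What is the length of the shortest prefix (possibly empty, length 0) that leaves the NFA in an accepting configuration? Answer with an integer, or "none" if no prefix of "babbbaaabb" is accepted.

Start in {0}.
Read 'b': {0} → {1, 3, 4}.
None of the earlier sets intersect F, but {1, 3, 4} does.

1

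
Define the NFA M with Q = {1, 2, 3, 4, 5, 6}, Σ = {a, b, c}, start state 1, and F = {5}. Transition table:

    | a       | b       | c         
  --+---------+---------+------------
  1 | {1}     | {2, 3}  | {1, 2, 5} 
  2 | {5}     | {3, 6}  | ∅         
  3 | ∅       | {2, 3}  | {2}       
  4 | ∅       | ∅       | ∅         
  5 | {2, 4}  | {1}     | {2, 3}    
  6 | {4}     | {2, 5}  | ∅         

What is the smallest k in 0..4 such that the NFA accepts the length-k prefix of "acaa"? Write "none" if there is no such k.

2

Start in {1}.
Read 'a': {1} → {1}.
Read 'c': {1} → {1, 2, 5}.
None of the earlier sets intersect F, but {1, 2, 5} does.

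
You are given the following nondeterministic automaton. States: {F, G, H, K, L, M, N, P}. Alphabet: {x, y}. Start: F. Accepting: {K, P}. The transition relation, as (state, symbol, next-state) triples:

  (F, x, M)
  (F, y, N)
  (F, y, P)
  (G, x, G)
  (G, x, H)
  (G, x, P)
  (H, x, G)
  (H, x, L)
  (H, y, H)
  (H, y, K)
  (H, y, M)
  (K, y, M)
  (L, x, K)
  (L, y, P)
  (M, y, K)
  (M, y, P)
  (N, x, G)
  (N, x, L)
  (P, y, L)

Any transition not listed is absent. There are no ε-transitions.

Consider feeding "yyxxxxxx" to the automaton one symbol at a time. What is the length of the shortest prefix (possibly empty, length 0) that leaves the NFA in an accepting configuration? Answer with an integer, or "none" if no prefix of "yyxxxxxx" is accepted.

Start in {F}.
Read 'y': {F} → {N, P}.
None of the earlier sets intersect F, but {N, P} does.

1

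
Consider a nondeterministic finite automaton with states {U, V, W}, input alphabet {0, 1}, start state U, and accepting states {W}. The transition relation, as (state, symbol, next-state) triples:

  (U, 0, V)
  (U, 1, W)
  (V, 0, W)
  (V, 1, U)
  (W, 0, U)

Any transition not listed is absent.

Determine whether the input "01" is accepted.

No

Start in {U}.
Read '0': U→{V}; now {V}.
Read '1': V→{U}; now {U}.
The final set {U} contains no accepting state.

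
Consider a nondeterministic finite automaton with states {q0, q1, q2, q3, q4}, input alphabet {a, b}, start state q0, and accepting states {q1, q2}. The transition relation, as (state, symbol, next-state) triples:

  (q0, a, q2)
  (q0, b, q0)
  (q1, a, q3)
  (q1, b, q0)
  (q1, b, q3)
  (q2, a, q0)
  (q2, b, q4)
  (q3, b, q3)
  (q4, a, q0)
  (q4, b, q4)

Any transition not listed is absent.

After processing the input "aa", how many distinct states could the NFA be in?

1

Start in {q0}.
Read 'a': {q0} → {q2}.
Read 'a': {q2} → {q0}.
That set has 1 state.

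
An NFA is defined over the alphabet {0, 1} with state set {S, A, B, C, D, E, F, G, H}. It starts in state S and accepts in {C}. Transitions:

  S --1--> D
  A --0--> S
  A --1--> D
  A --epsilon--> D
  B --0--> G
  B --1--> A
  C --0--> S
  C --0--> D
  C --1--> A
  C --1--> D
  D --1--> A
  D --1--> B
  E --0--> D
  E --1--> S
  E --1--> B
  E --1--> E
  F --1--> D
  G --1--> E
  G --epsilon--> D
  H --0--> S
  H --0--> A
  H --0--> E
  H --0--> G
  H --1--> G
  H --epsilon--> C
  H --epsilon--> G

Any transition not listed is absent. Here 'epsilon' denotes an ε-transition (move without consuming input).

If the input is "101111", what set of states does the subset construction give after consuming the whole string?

Start in {S}.
Read '1': S→{D}; now {D}.
Read '0': D→∅; now ∅.
The set is empty and remains empty for the remaining 4 symbols.

∅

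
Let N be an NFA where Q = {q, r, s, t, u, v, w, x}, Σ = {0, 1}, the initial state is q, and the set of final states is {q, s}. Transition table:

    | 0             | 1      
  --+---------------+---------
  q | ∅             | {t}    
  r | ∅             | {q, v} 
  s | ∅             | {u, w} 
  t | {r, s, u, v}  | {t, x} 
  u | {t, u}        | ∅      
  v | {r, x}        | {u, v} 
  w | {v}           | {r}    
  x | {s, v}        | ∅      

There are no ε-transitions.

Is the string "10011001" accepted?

Yes

Start in {q}.
Read '1': {q} → {t}.
Read '0': {t} → {r, s, u, v}.
Read '0': {r, s, u, v} → {r, t, u, x}.
Read '1': {r, t, u, x} → {q, t, v, x}.
Read '1': {q, t, v, x} → {t, u, v, x}.
Read '0': {t, u, v, x} → {r, s, t, u, v, x}.
Read '0': {r, s, t, u, v, x} → {r, s, t, u, v, x}.
Read '1': {r, s, t, u, v, x} → {q, t, u, v, w, x}.
The final set {q, t, u, v, w, x} contains the accepting state q.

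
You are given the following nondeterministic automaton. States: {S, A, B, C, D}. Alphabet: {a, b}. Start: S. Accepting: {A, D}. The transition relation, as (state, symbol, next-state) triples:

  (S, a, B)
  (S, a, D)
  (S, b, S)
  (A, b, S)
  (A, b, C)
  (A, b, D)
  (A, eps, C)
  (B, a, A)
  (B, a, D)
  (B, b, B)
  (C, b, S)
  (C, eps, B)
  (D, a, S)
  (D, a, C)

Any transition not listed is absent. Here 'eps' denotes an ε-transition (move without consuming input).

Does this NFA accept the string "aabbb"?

No

Start in {S}.
Read 'a': S→{B, D}; now {B, D}.
Read 'a': B→{A, D}, D→{S, C}; union {S, A, C, D}; ε-closure = {S, A, B, C, D}.
Read 'b': S→{S}, A→{S, C, D}, B→{B}, C→{S}, D→∅; now {S, B, C, D}.
Read 'b': S→{S}, B→{B}, C→{S}, D→∅; now {S, B}.
Read 'b': S→{S}, B→{B}; now {S, B}.
The final set {S, B} contains no accepting state.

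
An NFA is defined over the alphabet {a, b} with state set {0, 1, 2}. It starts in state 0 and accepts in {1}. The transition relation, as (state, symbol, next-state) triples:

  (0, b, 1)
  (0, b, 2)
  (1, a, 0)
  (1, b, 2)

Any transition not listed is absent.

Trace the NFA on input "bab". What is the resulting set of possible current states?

{1, 2}

Start in {0}.
Read 'b': 0→{1, 2}; now {1, 2}.
Read 'a': 1→{0}, 2→∅; now {0}.
Read 'b': 0→{1, 2}; now {1, 2}.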